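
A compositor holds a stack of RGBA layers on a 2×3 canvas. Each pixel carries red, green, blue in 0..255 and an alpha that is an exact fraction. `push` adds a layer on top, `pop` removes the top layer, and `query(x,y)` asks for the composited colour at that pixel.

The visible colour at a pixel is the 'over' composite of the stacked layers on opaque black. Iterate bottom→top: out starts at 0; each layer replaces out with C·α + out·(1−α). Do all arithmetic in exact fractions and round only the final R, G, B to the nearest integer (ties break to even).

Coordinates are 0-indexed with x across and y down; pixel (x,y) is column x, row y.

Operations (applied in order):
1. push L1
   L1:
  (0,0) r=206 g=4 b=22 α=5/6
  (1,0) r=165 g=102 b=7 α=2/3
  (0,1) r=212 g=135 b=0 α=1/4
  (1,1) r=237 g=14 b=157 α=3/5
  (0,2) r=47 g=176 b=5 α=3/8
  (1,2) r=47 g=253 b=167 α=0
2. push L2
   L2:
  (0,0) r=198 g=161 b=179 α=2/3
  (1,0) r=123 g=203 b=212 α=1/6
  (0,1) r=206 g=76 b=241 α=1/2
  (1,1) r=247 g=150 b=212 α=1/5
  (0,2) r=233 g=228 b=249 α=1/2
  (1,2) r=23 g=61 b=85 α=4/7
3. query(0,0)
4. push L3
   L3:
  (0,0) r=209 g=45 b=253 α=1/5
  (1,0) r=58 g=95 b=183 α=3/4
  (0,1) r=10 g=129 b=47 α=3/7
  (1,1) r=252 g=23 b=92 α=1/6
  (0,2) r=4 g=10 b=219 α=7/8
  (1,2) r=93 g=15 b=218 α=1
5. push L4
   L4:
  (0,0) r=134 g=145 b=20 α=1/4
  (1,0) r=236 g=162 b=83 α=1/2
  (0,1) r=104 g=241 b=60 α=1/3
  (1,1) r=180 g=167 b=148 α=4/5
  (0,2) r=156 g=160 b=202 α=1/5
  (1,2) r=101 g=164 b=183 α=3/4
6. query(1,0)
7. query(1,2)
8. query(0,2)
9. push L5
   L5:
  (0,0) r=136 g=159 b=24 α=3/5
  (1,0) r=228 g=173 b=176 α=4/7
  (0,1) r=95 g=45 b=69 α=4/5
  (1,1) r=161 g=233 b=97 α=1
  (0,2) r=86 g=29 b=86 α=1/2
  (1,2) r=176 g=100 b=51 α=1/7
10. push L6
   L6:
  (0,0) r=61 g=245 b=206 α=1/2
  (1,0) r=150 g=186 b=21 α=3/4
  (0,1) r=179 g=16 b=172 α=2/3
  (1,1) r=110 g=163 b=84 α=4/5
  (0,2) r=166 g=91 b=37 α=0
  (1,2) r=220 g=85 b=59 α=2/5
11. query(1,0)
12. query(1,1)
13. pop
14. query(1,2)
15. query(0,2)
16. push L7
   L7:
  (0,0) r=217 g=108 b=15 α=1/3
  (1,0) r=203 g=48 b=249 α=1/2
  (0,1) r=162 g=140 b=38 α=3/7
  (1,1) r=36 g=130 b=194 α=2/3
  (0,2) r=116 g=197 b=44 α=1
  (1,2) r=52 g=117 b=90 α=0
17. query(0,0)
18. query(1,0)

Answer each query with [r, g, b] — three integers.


(0,0) stack=L1,L2; from [0,0,0]:
+L1 (α=5/6) → [515/3, 10/3, 55/3]
+L2 (α=2/3) → [1703/9, 976/9, 1129/9]
→ [189, 108, 125]

(1,0) stack=L1,L2,L3,L4; from [0,0,0]:
+L1 (α=2/3) → [110, 68, 14/3]
+L2 (α=1/6) → [673/6, 181/2, 353/9]
+L3 (α=3/4) → [1717/24, 751/8, 2647/18]
+L4 (α=1/2) → [7381/48, 2047/16, 4141/36]
= [154, 128, 115]

query (1,2) [L1,L2,L3,L4] — begin 0,0,0
L1 α=0: [0, 0, 0]
L2 α=4/7: [92/7, 244/7, 340/7]
L3 α=1: [93, 15, 218]
L4 α=3/4: [99, 507/4, 767/4]
= [99, 127, 192]

(0,2) stack=L1,L2,L3,L4; from [0,0,0]:
L1 α=3/8: [141/8, 66, 15/8]
L2 α=1/2: [2005/16, 147, 2007/16]
L3 α=7/8: [2453/128, 217/8, 26535/128]
L4 α=1/5: [1489/32, 537/10, 32999/160]
rounded: [47, 54, 206]

query (1,0) [L1,L2,L3,L4,L5,L6] — begin 0,0,0
+L1 (α=2/3) → [110, 68, 14/3]
+L2 (α=1/6) → [673/6, 181/2, 353/9]
+L3 (α=3/4) → [1717/24, 751/8, 2647/18]
+L4 (α=1/2) → [7381/48, 2047/16, 4141/36]
+L5 (α=4/7) → [3139/16, 2459/16, 12589/84]
+L6 (α=3/4) → [10339/64, 11387/64, 17881/336]
= [162, 178, 53]

(1,1) stack=L1,L2,L3,L4,L5,L6; from [0,0,0]:
L1 α=3/5: [711/5, 42/5, 471/5]
L2 α=1/5: [4079/25, 918/25, 2944/25]
L3 α=1/6: [5339/30, 1033/30, 1702/15]
L4 α=4/5: [26939/150, 21073/150, 10582/75]
L5 α=1: [161, 233, 97]
L6 α=4/5: [601/5, 177, 433/5]
= [120, 177, 87]

(1,2) stack=L1,L2,L3,L4,L5; from [0,0,0]:
+L1 (α=0) → [0, 0, 0]
+L2 (α=4/7) → [92/7, 244/7, 340/7]
+L3 (α=1) → [93, 15, 218]
+L4 (α=3/4) → [99, 507/4, 767/4]
+L5 (α=1/7) → [110, 1721/14, 2403/14]
= [110, 123, 172]

at x=0,y=2 over L1,L2,L3,L4,L5:
+L1 (α=3/8) → [141/8, 66, 15/8]
+L2 (α=1/2) → [2005/16, 147, 2007/16]
+L3 (α=7/8) → [2453/128, 217/8, 26535/128]
+L4 (α=1/5) → [1489/32, 537/10, 32999/160]
+L5 (α=1/2) → [4241/64, 827/20, 46759/320]
→ [66, 41, 146]

query (0,0) [L1,L2,L3,L4,L5,L7] — begin 0,0,0
L1 α=5/6: [515/3, 10/3, 55/3]
L2 α=2/3: [1703/9, 976/9, 1129/9]
L3 α=1/5: [8693/45, 4309/45, 6793/45]
L4 α=1/4: [10703/60, 1621/15, 7093/60]
L5 α=3/5: [22943/150, 10397/75, 9253/150]
L7 α=1/3: [39218/225, 28894/225, 10378/225]
= [174, 128, 46]

at x=1,y=0 over L1,L2,L3,L4,L5,L7:
+L1 (α=2/3) → [110, 68, 14/3]
+L2 (α=1/6) → [673/6, 181/2, 353/9]
+L3 (α=3/4) → [1717/24, 751/8, 2647/18]
+L4 (α=1/2) → [7381/48, 2047/16, 4141/36]
+L5 (α=4/7) → [3139/16, 2459/16, 12589/84]
+L7 (α=1/2) → [6387/32, 3227/32, 33505/168]
rounded: [200, 101, 199]


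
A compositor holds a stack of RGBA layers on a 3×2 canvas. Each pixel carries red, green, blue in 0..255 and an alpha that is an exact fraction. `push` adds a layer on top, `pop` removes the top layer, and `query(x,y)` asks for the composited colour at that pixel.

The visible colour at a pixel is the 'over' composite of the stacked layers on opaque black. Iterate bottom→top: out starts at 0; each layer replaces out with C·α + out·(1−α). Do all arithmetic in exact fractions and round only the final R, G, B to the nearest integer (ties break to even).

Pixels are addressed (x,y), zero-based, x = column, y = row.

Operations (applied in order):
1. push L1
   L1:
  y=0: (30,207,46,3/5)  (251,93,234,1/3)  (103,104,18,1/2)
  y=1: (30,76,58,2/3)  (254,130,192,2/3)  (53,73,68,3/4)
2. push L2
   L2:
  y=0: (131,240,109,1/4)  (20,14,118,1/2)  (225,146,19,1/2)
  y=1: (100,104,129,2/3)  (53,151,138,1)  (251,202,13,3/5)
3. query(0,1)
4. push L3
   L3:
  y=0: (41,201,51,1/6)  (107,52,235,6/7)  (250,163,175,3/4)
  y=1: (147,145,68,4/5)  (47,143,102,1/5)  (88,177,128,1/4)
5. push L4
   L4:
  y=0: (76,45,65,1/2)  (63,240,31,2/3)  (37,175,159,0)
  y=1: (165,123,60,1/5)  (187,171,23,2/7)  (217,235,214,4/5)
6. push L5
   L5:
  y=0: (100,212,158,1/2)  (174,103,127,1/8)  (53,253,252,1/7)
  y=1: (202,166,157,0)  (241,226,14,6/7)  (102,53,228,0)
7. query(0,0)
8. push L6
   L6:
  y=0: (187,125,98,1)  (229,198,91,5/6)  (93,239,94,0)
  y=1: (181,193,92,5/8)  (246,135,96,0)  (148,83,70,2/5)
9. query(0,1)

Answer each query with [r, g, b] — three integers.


(0,1) stack=L1,L2; from [0,0,0]:
after L1 α=2/3: [20, 152/3, 116/3]
after L2 α=2/3: [220/3, 776/9, 890/9]
= [73, 86, 99]

query (0,0) [L1,L2,L3,L4,L5] — begin 0,0,0
after L1 α=3/5: [18, 621/5, 138/5]
after L2 α=1/4: [185/4, 3063/20, 959/20]
after L3 α=1/6: [363/8, 1289/8, 1163/24]
after L4 α=1/2: [971/16, 1649/16, 2723/48]
after L5 α=1/2: [2571/32, 5041/32, 10307/96]
rounded: [80, 158, 107]

(0,1) stack=L1,L2,L3,L4,L5,L6; from [0,0,0]:
after L1 α=2/3: [20, 152/3, 116/3]
after L2 α=2/3: [220/3, 776/9, 890/9]
after L3 α=4/5: [1984/15, 5996/45, 3338/45]
after L4 α=1/5: [10411/75, 29519/225, 16052/225]
after L5 α=0: [10411/75, 29519/225, 16052/225]
after L6 α=5/8: [8259/50, 50947/300, 6319/75]
rounded: [165, 170, 84]


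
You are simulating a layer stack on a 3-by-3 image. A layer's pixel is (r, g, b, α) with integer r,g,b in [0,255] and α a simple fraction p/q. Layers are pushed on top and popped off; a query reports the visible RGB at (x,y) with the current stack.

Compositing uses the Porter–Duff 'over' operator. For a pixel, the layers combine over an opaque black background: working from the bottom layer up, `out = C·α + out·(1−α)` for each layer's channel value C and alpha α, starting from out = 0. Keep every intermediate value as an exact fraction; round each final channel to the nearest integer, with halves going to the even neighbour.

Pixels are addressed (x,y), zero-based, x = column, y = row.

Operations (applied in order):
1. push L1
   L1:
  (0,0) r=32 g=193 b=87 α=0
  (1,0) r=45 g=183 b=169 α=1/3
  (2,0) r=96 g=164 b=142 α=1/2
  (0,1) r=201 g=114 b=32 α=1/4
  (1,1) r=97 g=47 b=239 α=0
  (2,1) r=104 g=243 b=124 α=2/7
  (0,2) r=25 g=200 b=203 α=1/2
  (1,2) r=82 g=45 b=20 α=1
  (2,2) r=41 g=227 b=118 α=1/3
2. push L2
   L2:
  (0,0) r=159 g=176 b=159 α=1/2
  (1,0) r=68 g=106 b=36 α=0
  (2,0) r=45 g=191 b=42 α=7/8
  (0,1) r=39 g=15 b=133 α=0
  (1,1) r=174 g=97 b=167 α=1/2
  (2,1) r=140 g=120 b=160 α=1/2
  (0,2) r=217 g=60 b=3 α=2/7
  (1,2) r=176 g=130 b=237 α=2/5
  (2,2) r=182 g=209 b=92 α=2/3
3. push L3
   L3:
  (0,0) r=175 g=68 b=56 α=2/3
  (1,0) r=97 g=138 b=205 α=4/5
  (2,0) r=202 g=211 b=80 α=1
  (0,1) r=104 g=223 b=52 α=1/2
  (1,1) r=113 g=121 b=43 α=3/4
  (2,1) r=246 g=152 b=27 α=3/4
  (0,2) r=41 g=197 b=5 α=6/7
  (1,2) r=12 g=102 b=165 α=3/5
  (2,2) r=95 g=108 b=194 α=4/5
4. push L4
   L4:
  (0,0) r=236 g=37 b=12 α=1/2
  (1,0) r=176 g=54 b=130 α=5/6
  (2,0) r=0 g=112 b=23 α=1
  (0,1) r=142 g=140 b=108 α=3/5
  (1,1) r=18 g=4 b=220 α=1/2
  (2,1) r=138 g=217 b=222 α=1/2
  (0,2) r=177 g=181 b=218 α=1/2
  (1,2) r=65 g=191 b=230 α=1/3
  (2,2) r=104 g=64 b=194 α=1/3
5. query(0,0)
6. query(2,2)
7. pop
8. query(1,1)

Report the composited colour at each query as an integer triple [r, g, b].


query (0,0) [L1,L2,L3,L4] — begin 0,0,0
L1 α=0: [0, 0, 0]
L2 α=1/2: [159/2, 88, 159/2]
L3 α=2/3: [859/6, 224/3, 383/6]
L4 α=1/2: [2275/12, 335/6, 455/12]
→ [190, 56, 38]

query (2,2) [L1,L2,L3,L4] — begin 0,0,0
L1 α=1/3: [41/3, 227/3, 118/3]
L2 α=2/3: [1133/9, 1481/9, 670/9]
L3 α=4/5: [4553/45, 5369/45, 7654/45]
L4 α=1/3: [13786/135, 13618/135, 24038/135]
→ [102, 101, 178]

(1,1) stack=L1,L2,L3; from [0,0,0]:
L1 α=0: [0, 0, 0]
L2 α=1/2: [87, 97/2, 167/2]
L3 α=3/4: [213/2, 823/8, 425/8]
= [106, 103, 53]


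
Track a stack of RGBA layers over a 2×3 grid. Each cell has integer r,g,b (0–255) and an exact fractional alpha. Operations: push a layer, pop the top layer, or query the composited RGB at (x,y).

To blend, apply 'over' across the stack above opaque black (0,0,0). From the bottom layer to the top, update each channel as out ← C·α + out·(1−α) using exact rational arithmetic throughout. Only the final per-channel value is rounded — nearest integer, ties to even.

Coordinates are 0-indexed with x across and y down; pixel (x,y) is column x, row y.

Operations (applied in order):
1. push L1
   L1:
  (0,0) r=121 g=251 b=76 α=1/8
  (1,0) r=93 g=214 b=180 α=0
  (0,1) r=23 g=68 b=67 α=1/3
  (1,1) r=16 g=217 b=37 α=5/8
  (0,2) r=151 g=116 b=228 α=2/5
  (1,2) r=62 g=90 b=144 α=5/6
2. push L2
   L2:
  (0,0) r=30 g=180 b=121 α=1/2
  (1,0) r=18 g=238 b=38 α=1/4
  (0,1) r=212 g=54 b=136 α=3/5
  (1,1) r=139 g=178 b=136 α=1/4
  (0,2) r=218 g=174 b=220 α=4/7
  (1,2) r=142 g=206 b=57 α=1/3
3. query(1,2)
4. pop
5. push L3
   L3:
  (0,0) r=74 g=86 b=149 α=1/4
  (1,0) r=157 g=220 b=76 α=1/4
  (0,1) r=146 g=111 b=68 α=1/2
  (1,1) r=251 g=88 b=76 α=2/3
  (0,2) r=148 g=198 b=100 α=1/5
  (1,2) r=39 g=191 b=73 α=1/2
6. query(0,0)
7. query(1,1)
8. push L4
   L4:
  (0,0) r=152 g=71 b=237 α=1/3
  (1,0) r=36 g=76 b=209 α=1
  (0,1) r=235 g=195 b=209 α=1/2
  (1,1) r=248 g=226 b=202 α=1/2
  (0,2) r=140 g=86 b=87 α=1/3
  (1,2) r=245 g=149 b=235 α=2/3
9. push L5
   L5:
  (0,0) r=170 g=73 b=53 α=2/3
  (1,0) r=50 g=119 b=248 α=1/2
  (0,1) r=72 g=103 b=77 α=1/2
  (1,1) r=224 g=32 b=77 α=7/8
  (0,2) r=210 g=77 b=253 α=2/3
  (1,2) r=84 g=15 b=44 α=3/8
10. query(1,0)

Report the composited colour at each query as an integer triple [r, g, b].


query (1,2) [L1,L2] — begin 0,0,0
+L1 (α=5/6) → [155/3, 75, 120]
+L2 (α=1/3) → [736/9, 356/3, 99]
rounded: [82, 119, 99]

(0,0) stack=L1,L3; from [0,0,0]:
+L1 (α=1/8) → [121/8, 251/8, 19/2]
+L3 (α=1/4) → [955/32, 1441/32, 355/8]
rounded: [30, 45, 44]

(1,1) stack=L1,L3; from [0,0,0]:
L1 α=5/8: [10, 1085/8, 185/8]
L3 α=2/3: [512/3, 831/8, 467/8]
rounded: [171, 104, 58]

query (1,0) [L1,L3,L4,L5] — begin 0,0,0
L1 α=0: [0, 0, 0]
L3 α=1/4: [157/4, 55, 19]
L4 α=1: [36, 76, 209]
L5 α=1/2: [43, 195/2, 457/2]
→ [43, 98, 228]


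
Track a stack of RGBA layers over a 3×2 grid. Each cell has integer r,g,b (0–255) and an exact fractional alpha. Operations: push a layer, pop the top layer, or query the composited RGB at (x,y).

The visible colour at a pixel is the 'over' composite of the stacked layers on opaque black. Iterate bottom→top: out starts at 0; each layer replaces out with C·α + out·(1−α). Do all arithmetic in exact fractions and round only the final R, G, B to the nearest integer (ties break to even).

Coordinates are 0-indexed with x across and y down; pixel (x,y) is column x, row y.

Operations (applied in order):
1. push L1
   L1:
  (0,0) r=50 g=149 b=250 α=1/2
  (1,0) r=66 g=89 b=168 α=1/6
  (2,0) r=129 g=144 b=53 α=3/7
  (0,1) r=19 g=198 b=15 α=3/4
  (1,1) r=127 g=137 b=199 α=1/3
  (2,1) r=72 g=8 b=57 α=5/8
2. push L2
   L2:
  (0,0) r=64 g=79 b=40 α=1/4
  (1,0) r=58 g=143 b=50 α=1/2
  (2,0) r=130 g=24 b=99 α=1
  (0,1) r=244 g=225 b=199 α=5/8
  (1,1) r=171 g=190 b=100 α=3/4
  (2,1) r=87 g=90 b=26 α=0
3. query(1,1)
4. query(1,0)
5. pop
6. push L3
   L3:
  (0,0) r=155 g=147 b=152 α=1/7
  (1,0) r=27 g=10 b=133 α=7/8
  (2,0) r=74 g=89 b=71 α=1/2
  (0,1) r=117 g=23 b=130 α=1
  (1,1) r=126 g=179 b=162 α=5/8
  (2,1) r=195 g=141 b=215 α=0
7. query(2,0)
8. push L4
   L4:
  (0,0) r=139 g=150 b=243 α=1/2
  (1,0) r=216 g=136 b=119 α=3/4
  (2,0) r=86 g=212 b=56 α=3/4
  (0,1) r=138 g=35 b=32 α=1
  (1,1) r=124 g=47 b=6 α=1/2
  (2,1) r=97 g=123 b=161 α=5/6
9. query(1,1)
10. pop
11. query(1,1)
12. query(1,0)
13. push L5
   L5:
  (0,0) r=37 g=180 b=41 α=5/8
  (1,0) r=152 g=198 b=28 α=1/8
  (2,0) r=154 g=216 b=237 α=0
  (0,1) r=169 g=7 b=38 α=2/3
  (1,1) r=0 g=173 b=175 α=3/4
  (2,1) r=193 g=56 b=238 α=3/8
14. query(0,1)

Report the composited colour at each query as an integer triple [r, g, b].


query (1,1) [L1,L2] — begin 0,0,0
+L1 (α=1/3) → [127/3, 137/3, 199/3]
+L2 (α=3/4) → [833/6, 1847/12, 1099/12]
→ [139, 154, 92]

query (1,0) [L1,L2] — begin 0,0,0
+L1 (α=1/6) → [11, 89/6, 28]
+L2 (α=1/2) → [69/2, 947/12, 39]
rounded: [34, 79, 39]

query (2,0) [L1,L3] — begin 0,0,0
+L1 (α=3/7) → [387/7, 432/7, 159/7]
+L3 (α=1/2) → [905/14, 1055/14, 328/7]
= [65, 75, 47]

(1,1) stack=L1,L3,L4; from [0,0,0]:
L1 α=1/3: [127/3, 137/3, 199/3]
L3 α=5/8: [757/8, 129, 1009/8]
L4 α=1/2: [1749/16, 88, 1057/16]
→ [109, 88, 66]

(1,1) stack=L1,L3; from [0,0,0]:
after L1 α=1/3: [127/3, 137/3, 199/3]
after L3 α=5/8: [757/8, 129, 1009/8]
= [95, 129, 126]

(1,0) stack=L1,L3; from [0,0,0]:
+L1 (α=1/6) → [11, 89/6, 28]
+L3 (α=7/8) → [25, 509/48, 959/8]
= [25, 11, 120]

at x=0,y=1 over L1,L3,L5:
L1 α=3/4: [57/4, 297/2, 45/4]
L3 α=1: [117, 23, 130]
L5 α=2/3: [455/3, 37/3, 206/3]
→ [152, 12, 69]


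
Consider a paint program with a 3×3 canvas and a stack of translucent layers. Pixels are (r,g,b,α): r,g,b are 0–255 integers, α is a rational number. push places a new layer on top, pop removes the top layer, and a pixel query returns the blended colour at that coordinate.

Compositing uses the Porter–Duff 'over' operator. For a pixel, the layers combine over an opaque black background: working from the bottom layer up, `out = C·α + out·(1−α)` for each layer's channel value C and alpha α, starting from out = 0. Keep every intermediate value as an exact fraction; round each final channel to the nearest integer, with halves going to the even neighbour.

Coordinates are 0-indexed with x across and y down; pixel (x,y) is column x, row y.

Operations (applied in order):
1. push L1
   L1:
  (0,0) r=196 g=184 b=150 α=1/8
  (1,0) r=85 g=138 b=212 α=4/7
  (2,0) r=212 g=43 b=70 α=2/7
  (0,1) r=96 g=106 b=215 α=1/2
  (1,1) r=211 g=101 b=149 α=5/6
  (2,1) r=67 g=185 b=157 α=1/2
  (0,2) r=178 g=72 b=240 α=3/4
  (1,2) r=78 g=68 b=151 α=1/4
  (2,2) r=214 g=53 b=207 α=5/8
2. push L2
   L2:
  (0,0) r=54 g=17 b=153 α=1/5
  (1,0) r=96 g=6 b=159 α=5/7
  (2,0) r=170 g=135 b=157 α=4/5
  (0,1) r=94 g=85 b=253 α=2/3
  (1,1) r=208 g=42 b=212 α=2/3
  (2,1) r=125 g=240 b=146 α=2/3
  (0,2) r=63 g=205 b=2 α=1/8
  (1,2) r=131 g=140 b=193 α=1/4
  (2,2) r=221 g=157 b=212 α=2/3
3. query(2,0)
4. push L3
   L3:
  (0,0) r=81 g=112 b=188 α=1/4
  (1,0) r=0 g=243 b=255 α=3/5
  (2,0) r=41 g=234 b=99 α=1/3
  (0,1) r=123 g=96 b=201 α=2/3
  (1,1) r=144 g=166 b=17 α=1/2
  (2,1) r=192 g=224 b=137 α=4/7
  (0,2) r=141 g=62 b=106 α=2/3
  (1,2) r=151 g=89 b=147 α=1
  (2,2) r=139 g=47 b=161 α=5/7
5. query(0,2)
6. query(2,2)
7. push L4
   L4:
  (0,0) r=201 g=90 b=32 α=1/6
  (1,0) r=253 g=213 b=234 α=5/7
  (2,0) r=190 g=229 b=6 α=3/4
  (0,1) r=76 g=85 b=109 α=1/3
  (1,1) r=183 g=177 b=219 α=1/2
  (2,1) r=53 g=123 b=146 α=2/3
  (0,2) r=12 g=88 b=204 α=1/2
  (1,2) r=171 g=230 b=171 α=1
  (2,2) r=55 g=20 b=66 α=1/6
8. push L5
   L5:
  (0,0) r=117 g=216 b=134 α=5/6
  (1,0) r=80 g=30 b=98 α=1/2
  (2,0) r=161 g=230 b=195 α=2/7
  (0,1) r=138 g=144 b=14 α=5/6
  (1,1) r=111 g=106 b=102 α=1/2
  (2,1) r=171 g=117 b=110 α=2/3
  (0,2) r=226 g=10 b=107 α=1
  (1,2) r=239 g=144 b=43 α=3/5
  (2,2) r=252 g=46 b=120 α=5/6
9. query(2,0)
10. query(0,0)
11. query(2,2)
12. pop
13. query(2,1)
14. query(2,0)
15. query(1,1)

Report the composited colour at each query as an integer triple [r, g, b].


(2,0) stack=L1,L2; from [0,0,0]:
after L1 α=2/7: [424/7, 86/7, 20]
after L2 α=4/5: [5184/35, 3866/35, 648/5]
→ [148, 110, 130]

at x=0,y=2 over L1,L2,L3:
after L1 α=3/4: [267/2, 54, 180]
after L2 α=1/8: [1995/16, 583/8, 631/4]
after L3 α=2/3: [2169/16, 525/8, 493/4]
= [136, 66, 123]

query (2,2) [L1,L2,L3] — begin 0,0,0
+L1 (α=5/8) → [535/4, 265/8, 1035/8]
+L2 (α=2/3) → [2303/12, 2777/24, 4427/24]
+L3 (α=5/7) → [6473/42, 5597/84, 14087/84]
= [154, 67, 168]

at x=2,y=0 over L1,L2,L3,L4,L5:
after L1 α=2/7: [424/7, 86/7, 20]
after L2 α=4/5: [5184/35, 3866/35, 648/5]
after L3 α=1/3: [11803/105, 15922/105, 597/5]
after L4 α=3/4: [71653/420, 88057/420, 687/20]
after L5 α=2/7: [98701/588, 126697/588, 321/4]
→ [168, 215, 80]

(0,0) stack=L1,L2,L3,L4,L5; from [0,0,0]:
after L1 α=1/8: [49/2, 23, 75/4]
after L2 α=1/5: [152/5, 109/5, 228/5]
after L3 α=1/4: [861/20, 887/20, 406/5]
after L4 α=1/6: [555/8, 1247/24, 73]
after L5 α=5/6: [1745/16, 27167/144, 743/6]
→ [109, 189, 124]

(2,2) stack=L1,L2,L3,L4,L5; from [0,0,0]:
L1 α=5/8: [535/4, 265/8, 1035/8]
L2 α=2/3: [2303/12, 2777/24, 4427/24]
L3 α=5/7: [6473/42, 5597/84, 14087/84]
L4 α=1/6: [34675/252, 29665/504, 75979/504]
L5 α=5/6: [352195/1512, 145585/3024, 378379/3024]
rounded: [233, 48, 125]

at x=2,y=1 over L1,L2,L3,L4:
after L1 α=1/2: [67/2, 185/2, 157/2]
after L2 α=2/3: [189/2, 1145/6, 247/2]
after L3 α=4/7: [2103/14, 2937/14, 1837/14]
after L4 α=2/3: [3587/42, 2127/14, 1975/14]
= [85, 152, 141]

at x=2,y=0 over L1,L2,L3,L4:
L1 α=2/7: [424/7, 86/7, 20]
L2 α=4/5: [5184/35, 3866/35, 648/5]
L3 α=1/3: [11803/105, 15922/105, 597/5]
L4 α=3/4: [71653/420, 88057/420, 687/20]
rounded: [171, 210, 34]

at x=1,y=1 over L1,L2,L3,L4:
+L1 (α=5/6) → [1055/6, 505/6, 745/6]
+L2 (α=2/3) → [3551/18, 1009/18, 3289/18]
+L3 (α=1/2) → [6143/36, 3997/36, 3595/36]
+L4 (α=1/2) → [12731/72, 10369/72, 11479/72]
→ [177, 144, 159]


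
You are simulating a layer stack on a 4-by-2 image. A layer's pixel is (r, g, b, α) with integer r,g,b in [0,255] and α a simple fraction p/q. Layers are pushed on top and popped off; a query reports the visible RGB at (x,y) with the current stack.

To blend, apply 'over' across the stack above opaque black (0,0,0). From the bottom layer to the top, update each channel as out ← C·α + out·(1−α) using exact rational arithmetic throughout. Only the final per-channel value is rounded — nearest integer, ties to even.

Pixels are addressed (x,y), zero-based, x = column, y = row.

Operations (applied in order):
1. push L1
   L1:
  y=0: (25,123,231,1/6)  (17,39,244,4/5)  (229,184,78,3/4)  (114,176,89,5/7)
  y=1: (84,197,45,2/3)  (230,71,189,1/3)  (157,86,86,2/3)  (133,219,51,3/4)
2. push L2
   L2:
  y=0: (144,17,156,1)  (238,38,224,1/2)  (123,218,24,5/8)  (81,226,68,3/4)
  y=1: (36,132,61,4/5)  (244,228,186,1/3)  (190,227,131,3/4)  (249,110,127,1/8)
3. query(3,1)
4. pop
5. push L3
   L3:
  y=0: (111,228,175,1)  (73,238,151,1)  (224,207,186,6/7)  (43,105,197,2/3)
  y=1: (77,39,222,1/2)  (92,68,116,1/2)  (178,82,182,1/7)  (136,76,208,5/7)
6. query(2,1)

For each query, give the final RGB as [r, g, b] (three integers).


query (3,1) [L1,L2] — begin 0,0,0
L1 α=3/4: [399/4, 657/4, 153/4]
L2 α=1/8: [3789/32, 5039/32, 1579/32]
→ [118, 157, 49]

query (2,1) [L1,L3] — begin 0,0,0
L1 α=2/3: [314/3, 172/3, 172/3]
L3 α=1/7: [806/7, 426/7, 526/7]
= [115, 61, 75]


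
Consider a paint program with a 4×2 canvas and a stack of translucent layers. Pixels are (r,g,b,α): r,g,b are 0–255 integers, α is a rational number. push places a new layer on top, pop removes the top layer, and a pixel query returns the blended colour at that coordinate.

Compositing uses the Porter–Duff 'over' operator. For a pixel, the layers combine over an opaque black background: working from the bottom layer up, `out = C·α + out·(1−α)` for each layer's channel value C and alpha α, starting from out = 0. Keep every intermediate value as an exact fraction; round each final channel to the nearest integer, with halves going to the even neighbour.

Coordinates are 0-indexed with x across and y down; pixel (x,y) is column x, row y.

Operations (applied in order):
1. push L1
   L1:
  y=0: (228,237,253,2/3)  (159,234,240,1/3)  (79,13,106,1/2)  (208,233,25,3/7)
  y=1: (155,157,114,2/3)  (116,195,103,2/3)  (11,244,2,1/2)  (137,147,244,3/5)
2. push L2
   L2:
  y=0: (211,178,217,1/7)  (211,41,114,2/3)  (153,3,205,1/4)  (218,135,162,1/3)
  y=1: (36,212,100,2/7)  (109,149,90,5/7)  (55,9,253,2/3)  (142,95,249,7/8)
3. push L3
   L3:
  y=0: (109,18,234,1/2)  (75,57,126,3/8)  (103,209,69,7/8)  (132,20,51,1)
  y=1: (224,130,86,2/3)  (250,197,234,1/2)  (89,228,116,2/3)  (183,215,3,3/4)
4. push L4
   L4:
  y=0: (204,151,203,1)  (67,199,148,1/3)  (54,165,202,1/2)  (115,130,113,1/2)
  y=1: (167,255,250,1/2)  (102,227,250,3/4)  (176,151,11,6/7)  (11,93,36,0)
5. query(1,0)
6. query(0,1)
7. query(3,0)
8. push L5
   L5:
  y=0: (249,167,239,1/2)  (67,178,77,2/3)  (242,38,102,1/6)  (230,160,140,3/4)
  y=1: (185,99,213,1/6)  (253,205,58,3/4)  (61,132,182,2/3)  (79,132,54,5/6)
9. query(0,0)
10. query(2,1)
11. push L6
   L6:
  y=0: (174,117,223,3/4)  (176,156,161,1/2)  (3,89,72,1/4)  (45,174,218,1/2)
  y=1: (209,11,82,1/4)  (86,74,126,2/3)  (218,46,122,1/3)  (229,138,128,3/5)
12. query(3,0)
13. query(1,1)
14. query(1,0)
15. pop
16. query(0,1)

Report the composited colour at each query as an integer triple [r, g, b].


at x=1,y=0 over L1,L2,L3,L4:
+L1 (α=1/3) → [53, 78, 80]
+L2 (α=2/3) → [475/3, 160/3, 308/3]
+L3 (α=3/8) → [1525/12, 1313/24, 1337/12]
+L4 (α=1/3) → [1927/18, 3701/36, 2225/18]
→ [107, 103, 124]

at x=0,y=1 over L1,L2,L3,L4:
after L1 α=2/3: [310/3, 314/3, 76]
after L2 α=2/7: [1766/21, 406/3, 580/7]
after L3 α=2/3: [11174/63, 1186/9, 1784/21]
after L4 α=1/2: [21695/126, 3481/18, 3517/21]
= [172, 193, 167]

query (3,0) [L1,L2,L3,L4] — begin 0,0,0
+L1 (α=3/7) → [624/7, 699/7, 75/7]
+L2 (α=1/3) → [2774/21, 781/7, 428/7]
+L3 (α=1) → [132, 20, 51]
+L4 (α=1/2) → [247/2, 75, 82]
= [124, 75, 82]

(0,0) stack=L1,L2,L3,L4,L5; from [0,0,0]:
L1 α=2/3: [152, 158, 506/3]
L2 α=1/7: [1123/7, 1126/7, 1229/7]
L3 α=1/2: [943/7, 626/7, 2867/14]
L4 α=1: [204, 151, 203]
L5 α=1/2: [453/2, 159, 221]
rounded: [226, 159, 221]

(2,1) stack=L1,L2,L3,L4,L5; from [0,0,0]:
+L1 (α=1/2) → [11/2, 122, 1]
+L2 (α=2/3) → [77/2, 140/3, 169]
+L3 (α=2/3) → [433/6, 1508/9, 401/3]
+L4 (α=6/7) → [967/6, 9662/63, 599/21]
+L5 (α=2/3) → [1699/18, 26294/189, 8243/63]
→ [94, 139, 131]

(3,0) stack=L1,L2,L3,L4,L5,L6; from [0,0,0]:
+L1 (α=3/7) → [624/7, 699/7, 75/7]
+L2 (α=1/3) → [2774/21, 781/7, 428/7]
+L3 (α=1) → [132, 20, 51]
+L4 (α=1/2) → [247/2, 75, 82]
+L5 (α=3/4) → [1627/8, 555/4, 251/2]
+L6 (α=1/2) → [1987/16, 1251/8, 687/4]
→ [124, 156, 172]

(1,1) stack=L1,L2,L3,L4,L5,L6; from [0,0,0]:
L1 α=2/3: [232/3, 130, 206/3]
L2 α=5/7: [2099/21, 1005/7, 1762/21]
L3 α=1/2: [7349/42, 1192/7, 3338/21]
L4 α=3/4: [20201/168, 5959/28, 4772/21]
L5 α=3/4: [147713/672, 23179/112, 4213/42]
L6 α=2/3: [263297/2016, 39755/336, 14797/126]
rounded: [131, 118, 117]

query (1,0) [L1,L2,L3,L4,L5,L6] — begin 0,0,0
L1 α=1/3: [53, 78, 80]
L2 α=2/3: [475/3, 160/3, 308/3]
L3 α=3/8: [1525/12, 1313/24, 1337/12]
L4 α=1/3: [1927/18, 3701/36, 2225/18]
L5 α=2/3: [4339/54, 16517/108, 4997/54]
L6 α=1/2: [13843/108, 33365/216, 13691/108]
rounded: [128, 154, 127]

query (0,1) [L1,L2,L3,L4,L5] — begin 0,0,0
after L1 α=2/3: [310/3, 314/3, 76]
after L2 α=2/7: [1766/21, 406/3, 580/7]
after L3 α=2/3: [11174/63, 1186/9, 1784/21]
after L4 α=1/2: [21695/126, 3481/18, 3517/21]
after L5 α=1/6: [131785/756, 19187/108, 11029/63]
= [174, 178, 175]


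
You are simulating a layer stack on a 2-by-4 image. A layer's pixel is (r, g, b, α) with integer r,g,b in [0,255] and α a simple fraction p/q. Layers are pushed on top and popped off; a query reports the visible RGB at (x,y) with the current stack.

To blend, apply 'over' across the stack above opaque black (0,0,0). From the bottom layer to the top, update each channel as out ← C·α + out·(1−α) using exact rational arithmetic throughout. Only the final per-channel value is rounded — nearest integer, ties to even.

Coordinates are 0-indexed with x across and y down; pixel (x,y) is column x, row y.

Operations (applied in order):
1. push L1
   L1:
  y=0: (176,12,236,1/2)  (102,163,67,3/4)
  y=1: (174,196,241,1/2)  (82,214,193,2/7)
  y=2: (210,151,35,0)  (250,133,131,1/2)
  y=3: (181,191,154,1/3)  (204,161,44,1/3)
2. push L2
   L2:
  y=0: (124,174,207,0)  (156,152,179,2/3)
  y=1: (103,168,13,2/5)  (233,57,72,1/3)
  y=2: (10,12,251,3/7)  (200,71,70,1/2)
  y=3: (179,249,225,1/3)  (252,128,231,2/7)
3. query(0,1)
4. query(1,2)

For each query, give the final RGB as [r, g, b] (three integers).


at x=0,y=1 over L1,L2:
after L1 α=1/2: [87, 98, 241/2]
after L2 α=2/5: [467/5, 126, 155/2]
→ [93, 126, 78]

query (1,2) [L1,L2] — begin 0,0,0
after L1 α=1/2: [125, 133/2, 131/2]
after L2 α=1/2: [325/2, 275/4, 271/4]
= [162, 69, 68]


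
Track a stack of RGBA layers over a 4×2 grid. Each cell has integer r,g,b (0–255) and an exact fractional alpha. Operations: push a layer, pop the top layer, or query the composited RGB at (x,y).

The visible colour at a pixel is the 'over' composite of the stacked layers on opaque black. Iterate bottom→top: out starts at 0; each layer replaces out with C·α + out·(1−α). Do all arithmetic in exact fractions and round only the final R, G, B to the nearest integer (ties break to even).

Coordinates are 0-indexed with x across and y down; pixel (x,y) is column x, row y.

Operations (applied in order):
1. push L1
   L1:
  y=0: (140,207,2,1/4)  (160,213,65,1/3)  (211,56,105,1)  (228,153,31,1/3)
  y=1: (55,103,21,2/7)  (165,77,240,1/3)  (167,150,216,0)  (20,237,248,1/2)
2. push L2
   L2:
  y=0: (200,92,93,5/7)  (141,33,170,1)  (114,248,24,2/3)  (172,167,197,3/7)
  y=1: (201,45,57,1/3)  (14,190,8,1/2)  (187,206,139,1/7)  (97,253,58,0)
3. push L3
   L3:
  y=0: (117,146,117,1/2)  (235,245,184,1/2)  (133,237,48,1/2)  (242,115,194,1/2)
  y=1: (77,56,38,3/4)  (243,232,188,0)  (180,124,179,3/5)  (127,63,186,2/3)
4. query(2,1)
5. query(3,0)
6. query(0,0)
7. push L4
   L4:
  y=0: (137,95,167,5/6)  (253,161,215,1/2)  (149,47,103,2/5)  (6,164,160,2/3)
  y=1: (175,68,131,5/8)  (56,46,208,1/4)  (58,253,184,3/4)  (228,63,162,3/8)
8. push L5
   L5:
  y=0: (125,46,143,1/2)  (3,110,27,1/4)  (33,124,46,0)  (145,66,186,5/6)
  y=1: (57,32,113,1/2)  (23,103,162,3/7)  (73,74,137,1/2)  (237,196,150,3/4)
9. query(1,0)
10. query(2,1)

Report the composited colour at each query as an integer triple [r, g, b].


query (2,1) [L1,L2,L3] — begin 0,0,0
+L1 (α=0) → [0, 0, 0]
+L2 (α=1/7) → [187/7, 206/7, 139/7]
+L3 (α=3/5) → [4154/35, 3016/35, 4037/35]
rounded: [119, 86, 115]

at x=3,y=0 over L1,L2,L3:
after L1 α=1/3: [76, 51, 31/3]
after L2 α=3/7: [820/7, 705/7, 271/3]
after L3 α=1/2: [1257/7, 755/7, 853/6]
rounded: [180, 108, 142]

(0,0) stack=L1,L2,L3; from [0,0,0]:
L1 α=1/4: [35, 207/4, 1/2]
L2 α=5/7: [1070/7, 161/2, 466/7]
L3 α=1/2: [1889/14, 453/4, 1285/14]
rounded: [135, 113, 92]

(1,0) stack=L1,L2,L3,L4,L5; from [0,0,0]:
+L1 (α=1/3) → [160/3, 71, 65/3]
+L2 (α=1) → [141, 33, 170]
+L3 (α=1/2) → [188, 139, 177]
+L4 (α=1/2) → [441/2, 150, 196]
+L5 (α=1/4) → [1329/8, 140, 615/4]
= [166, 140, 154]

at x=2,y=1 over L1,L2,L3,L4,L5:
L1 α=0: [0, 0, 0]
L2 α=1/7: [187/7, 206/7, 139/7]
L3 α=3/5: [4154/35, 3016/35, 4037/35]
L4 α=3/4: [2561/35, 29581/140, 23357/140]
L5 α=1/2: [2558/35, 39941/280, 42537/280]
→ [73, 143, 152]


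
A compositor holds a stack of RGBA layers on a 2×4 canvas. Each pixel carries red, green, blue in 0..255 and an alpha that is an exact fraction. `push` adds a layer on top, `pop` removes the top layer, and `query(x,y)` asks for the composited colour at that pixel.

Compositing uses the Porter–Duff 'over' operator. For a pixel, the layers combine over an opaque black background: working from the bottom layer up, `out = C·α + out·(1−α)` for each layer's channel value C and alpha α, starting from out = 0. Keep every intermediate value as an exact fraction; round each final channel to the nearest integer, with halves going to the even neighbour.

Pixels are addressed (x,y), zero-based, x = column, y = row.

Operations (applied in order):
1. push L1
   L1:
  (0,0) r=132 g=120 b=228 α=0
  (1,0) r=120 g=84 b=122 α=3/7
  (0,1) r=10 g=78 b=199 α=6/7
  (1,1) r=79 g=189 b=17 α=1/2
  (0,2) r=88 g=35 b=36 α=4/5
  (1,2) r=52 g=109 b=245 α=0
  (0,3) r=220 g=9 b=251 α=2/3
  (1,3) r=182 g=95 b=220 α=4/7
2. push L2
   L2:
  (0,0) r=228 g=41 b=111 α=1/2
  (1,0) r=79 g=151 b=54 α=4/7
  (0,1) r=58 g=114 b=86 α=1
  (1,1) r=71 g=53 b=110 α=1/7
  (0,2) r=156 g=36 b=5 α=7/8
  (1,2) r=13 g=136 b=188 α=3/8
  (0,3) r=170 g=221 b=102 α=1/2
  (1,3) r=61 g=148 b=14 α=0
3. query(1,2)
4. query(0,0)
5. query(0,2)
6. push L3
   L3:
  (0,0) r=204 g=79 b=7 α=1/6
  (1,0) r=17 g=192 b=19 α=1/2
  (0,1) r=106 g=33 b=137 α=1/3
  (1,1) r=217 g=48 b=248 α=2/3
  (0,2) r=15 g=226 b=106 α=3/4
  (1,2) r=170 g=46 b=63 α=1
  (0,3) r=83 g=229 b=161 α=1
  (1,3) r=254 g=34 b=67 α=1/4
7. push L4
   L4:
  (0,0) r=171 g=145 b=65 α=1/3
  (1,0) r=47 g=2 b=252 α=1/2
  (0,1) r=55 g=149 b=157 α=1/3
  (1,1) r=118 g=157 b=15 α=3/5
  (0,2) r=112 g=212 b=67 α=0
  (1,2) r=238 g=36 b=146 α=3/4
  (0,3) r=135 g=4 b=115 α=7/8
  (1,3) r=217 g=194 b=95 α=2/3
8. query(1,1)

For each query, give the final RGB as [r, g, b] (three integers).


at x=1,y=2 over L1,L2:
L1 α=0: [0, 0, 0]
L2 α=3/8: [39/8, 51, 141/2]
rounded: [5, 51, 70]

(0,0) stack=L1,L2; from [0,0,0]:
+L1 (α=0) → [0, 0, 0]
+L2 (α=1/2) → [114, 41/2, 111/2]
→ [114, 20, 56]

(0,2) stack=L1,L2; from [0,0,0]:
after L1 α=4/5: [352/5, 28, 144/5]
after L2 α=7/8: [1453/10, 35, 319/40]
rounded: [145, 35, 8]

(1,1) stack=L1,L2,L3,L4; from [0,0,0]:
+L1 (α=1/2) → [79/2, 189/2, 17/2]
+L2 (α=1/7) → [44, 620/7, 23]
+L3 (α=2/3) → [478/3, 1292/21, 173]
+L4 (α=3/5) → [2018/15, 2495/21, 391/5]
rounded: [135, 119, 78]


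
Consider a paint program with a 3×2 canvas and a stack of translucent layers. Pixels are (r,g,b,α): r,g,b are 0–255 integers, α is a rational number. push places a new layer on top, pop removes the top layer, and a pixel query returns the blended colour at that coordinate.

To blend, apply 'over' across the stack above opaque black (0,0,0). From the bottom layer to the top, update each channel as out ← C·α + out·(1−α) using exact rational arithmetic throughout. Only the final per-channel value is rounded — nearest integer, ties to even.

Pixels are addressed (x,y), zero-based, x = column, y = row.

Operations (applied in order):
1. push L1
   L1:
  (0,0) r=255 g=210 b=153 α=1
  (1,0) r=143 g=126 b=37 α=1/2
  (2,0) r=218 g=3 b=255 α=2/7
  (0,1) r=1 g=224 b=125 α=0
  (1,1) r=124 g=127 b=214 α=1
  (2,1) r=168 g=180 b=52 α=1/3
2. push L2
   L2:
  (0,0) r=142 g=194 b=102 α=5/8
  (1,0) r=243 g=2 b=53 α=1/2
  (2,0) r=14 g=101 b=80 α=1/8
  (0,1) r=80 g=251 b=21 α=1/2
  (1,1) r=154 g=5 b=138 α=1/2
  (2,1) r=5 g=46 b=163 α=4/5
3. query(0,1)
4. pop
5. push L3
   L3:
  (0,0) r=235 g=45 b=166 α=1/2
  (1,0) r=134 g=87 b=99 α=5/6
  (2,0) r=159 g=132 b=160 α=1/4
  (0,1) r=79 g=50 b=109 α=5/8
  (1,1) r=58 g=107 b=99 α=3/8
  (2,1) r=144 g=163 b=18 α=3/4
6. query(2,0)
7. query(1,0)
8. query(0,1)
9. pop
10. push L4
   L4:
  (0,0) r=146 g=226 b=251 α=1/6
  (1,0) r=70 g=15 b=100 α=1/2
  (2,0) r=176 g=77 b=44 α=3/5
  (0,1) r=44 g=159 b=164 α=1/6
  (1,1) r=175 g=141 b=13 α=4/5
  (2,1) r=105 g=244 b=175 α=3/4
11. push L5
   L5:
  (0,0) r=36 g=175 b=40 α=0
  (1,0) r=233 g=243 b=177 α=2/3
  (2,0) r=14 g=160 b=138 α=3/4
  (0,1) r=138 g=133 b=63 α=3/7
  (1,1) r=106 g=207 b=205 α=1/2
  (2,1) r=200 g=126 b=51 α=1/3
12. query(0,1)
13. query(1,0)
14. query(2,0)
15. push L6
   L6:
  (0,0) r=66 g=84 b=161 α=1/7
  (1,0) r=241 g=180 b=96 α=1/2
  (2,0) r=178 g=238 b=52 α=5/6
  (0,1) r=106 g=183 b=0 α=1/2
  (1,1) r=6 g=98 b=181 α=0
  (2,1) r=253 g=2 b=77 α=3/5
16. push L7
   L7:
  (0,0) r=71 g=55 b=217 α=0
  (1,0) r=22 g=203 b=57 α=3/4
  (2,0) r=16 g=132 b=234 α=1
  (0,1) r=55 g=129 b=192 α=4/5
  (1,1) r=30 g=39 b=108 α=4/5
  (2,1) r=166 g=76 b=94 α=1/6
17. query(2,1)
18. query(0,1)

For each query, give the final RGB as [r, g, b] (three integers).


(0,1) stack=L1,L2; from [0,0,0]:
after L1 α=0: [0, 0, 0]
after L2 α=1/2: [40, 251/2, 21/2]
= [40, 126, 10]

(2,0) stack=L1,L3; from [0,0,0]:
after L1 α=2/7: [436/7, 6/7, 510/7]
after L3 α=1/4: [2421/28, 471/14, 1325/14]
→ [86, 34, 95]

(1,0) stack=L1,L3; from [0,0,0]:
+L1 (α=1/2) → [143/2, 63, 37/2]
+L3 (α=5/6) → [1483/12, 83, 1027/12]
→ [124, 83, 86]

at x=0,y=1 over L1,L3:
after L1 α=0: [0, 0, 0]
after L3 α=5/8: [395/8, 125/4, 545/8]
→ [49, 31, 68]

query (0,1) [L1,L4,L5] — begin 0,0,0
+L1 (α=0) → [0, 0, 0]
+L4 (α=1/6) → [22/3, 53/2, 82/3]
+L5 (α=3/7) → [190/3, 505/7, 895/21]
rounded: [63, 72, 43]

query (1,0) [L1,L4,L5] — begin 0,0,0
after L1 α=1/2: [143/2, 63, 37/2]
after L4 α=1/2: [283/4, 39, 237/4]
after L5 α=2/3: [2147/12, 175, 551/4]
= [179, 175, 138]

(2,0) stack=L1,L4,L5; from [0,0,0]:
L1 α=2/7: [436/7, 6/7, 510/7]
L4 α=3/5: [4568/35, 1629/35, 1944/35]
L5 α=3/4: [3019/70, 18429/140, 8217/70]
rounded: [43, 132, 117]

at x=2,y=1 over L1,L4,L5,L6,L7:
L1 α=1/3: [56, 60, 52/3]
L4 α=3/4: [371/4, 198, 1627/12]
L5 α=1/3: [257/2, 174, 1933/18]
L6 α=3/5: [1016/5, 354/5, 4012/45]
L7 α=1/6: [197, 215/3, 2429/27]
→ [197, 72, 90]

query (0,1) [L1,L4,L5,L6,L7] — begin 0,0,0
+L1 (α=0) → [0, 0, 0]
+L4 (α=1/6) → [22/3, 53/2, 82/3]
+L5 (α=3/7) → [190/3, 505/7, 895/21]
+L6 (α=1/2) → [254/3, 893/7, 895/42]
+L7 (α=4/5) → [914/15, 901/7, 33151/210]
rounded: [61, 129, 158]


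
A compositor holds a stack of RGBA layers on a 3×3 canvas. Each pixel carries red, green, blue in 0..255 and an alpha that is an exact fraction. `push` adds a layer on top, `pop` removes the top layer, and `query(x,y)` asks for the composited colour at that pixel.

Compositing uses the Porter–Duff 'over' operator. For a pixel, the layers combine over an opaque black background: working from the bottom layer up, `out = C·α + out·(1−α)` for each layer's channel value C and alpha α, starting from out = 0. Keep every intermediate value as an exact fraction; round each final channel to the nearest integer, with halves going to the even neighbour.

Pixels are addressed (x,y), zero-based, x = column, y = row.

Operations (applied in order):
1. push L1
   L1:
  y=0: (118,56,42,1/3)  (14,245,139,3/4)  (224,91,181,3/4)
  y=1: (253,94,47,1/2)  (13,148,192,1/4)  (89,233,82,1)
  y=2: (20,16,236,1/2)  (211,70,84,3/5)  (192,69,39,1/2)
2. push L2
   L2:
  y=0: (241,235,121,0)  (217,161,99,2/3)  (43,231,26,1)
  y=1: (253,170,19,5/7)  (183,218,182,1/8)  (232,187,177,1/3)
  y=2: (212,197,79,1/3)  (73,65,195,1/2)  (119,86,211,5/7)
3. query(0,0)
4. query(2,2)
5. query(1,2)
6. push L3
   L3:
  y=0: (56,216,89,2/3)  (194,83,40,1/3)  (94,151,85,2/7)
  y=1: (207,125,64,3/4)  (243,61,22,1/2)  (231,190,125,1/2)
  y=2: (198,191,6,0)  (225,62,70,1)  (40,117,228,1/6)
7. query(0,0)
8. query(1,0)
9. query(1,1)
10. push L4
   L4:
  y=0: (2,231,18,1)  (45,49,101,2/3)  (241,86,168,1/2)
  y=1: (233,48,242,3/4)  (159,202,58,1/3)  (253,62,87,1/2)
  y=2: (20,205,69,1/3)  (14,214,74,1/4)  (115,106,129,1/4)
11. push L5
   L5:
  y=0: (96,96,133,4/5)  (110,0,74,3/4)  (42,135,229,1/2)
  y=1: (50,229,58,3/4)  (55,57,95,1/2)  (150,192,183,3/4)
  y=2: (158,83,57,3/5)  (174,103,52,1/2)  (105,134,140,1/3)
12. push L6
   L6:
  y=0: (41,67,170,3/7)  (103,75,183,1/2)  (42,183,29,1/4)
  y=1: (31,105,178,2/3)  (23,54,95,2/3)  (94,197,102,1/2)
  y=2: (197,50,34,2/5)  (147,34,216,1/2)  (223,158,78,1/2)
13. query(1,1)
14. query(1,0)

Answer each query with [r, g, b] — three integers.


(0,0) stack=L1,L2; from [0,0,0]:
after L1 α=1/3: [118/3, 56/3, 14]
after L2 α=0: [118/3, 56/3, 14]
rounded: [39, 19, 14]

at x=2,y=2 over L1,L2:
L1 α=1/2: [96, 69/2, 39/2]
L2 α=5/7: [787/7, 499/7, 1094/7]
→ [112, 71, 156]

query (1,2) [L1,L2] — begin 0,0,0
after L1 α=3/5: [633/5, 42, 252/5]
after L2 α=1/2: [499/5, 107/2, 1227/10]
= [100, 54, 123]

query (0,0) [L1,L2,L3] — begin 0,0,0
after L1 α=1/3: [118/3, 56/3, 14]
after L2 α=0: [118/3, 56/3, 14]
after L3 α=2/3: [454/9, 1352/9, 64]
rounded: [50, 150, 64]

at x=1,y=0 over L1,L2,L3:
+L1 (α=3/4) → [21/2, 735/4, 417/4]
+L2 (α=2/3) → [889/6, 2023/12, 403/4]
+L3 (α=1/3) → [1471/9, 2521/18, 161/2]
rounded: [163, 140, 80]

at x=1,y=1 over L1,L2,L3:
+L1 (α=1/4) → [13/4, 37, 48]
+L2 (α=1/8) → [823/32, 477/8, 259/4]
+L3 (α=1/2) → [8599/64, 965/16, 347/8]
→ [134, 60, 43]

(1,1) stack=L1,L2,L3,L4,L5,L6; from [0,0,0]:
+L1 (α=1/4) → [13/4, 37, 48]
+L2 (α=1/8) → [823/32, 477/8, 259/4]
+L3 (α=1/2) → [8599/64, 965/16, 347/8]
+L4 (α=1/3) → [13687/96, 2581/24, 193/4]
+L5 (α=1/2) → [18967/192, 3949/48, 573/8]
+L6 (α=2/3) → [27799/576, 9133/144, 2093/24]
→ [48, 63, 87]

query (1,0) [L1,L2,L3,L4,L5,L6] — begin 0,0,0
after L1 α=3/4: [21/2, 735/4, 417/4]
after L2 α=2/3: [889/6, 2023/12, 403/4]
after L3 α=1/3: [1471/9, 2521/18, 161/2]
after L4 α=2/3: [2281/27, 4285/54, 565/6]
after L5 α=3/4: [11191/108, 4285/216, 1897/24]
after L6 α=1/2: [22315/216, 20485/432, 6289/48]
= [103, 47, 131]


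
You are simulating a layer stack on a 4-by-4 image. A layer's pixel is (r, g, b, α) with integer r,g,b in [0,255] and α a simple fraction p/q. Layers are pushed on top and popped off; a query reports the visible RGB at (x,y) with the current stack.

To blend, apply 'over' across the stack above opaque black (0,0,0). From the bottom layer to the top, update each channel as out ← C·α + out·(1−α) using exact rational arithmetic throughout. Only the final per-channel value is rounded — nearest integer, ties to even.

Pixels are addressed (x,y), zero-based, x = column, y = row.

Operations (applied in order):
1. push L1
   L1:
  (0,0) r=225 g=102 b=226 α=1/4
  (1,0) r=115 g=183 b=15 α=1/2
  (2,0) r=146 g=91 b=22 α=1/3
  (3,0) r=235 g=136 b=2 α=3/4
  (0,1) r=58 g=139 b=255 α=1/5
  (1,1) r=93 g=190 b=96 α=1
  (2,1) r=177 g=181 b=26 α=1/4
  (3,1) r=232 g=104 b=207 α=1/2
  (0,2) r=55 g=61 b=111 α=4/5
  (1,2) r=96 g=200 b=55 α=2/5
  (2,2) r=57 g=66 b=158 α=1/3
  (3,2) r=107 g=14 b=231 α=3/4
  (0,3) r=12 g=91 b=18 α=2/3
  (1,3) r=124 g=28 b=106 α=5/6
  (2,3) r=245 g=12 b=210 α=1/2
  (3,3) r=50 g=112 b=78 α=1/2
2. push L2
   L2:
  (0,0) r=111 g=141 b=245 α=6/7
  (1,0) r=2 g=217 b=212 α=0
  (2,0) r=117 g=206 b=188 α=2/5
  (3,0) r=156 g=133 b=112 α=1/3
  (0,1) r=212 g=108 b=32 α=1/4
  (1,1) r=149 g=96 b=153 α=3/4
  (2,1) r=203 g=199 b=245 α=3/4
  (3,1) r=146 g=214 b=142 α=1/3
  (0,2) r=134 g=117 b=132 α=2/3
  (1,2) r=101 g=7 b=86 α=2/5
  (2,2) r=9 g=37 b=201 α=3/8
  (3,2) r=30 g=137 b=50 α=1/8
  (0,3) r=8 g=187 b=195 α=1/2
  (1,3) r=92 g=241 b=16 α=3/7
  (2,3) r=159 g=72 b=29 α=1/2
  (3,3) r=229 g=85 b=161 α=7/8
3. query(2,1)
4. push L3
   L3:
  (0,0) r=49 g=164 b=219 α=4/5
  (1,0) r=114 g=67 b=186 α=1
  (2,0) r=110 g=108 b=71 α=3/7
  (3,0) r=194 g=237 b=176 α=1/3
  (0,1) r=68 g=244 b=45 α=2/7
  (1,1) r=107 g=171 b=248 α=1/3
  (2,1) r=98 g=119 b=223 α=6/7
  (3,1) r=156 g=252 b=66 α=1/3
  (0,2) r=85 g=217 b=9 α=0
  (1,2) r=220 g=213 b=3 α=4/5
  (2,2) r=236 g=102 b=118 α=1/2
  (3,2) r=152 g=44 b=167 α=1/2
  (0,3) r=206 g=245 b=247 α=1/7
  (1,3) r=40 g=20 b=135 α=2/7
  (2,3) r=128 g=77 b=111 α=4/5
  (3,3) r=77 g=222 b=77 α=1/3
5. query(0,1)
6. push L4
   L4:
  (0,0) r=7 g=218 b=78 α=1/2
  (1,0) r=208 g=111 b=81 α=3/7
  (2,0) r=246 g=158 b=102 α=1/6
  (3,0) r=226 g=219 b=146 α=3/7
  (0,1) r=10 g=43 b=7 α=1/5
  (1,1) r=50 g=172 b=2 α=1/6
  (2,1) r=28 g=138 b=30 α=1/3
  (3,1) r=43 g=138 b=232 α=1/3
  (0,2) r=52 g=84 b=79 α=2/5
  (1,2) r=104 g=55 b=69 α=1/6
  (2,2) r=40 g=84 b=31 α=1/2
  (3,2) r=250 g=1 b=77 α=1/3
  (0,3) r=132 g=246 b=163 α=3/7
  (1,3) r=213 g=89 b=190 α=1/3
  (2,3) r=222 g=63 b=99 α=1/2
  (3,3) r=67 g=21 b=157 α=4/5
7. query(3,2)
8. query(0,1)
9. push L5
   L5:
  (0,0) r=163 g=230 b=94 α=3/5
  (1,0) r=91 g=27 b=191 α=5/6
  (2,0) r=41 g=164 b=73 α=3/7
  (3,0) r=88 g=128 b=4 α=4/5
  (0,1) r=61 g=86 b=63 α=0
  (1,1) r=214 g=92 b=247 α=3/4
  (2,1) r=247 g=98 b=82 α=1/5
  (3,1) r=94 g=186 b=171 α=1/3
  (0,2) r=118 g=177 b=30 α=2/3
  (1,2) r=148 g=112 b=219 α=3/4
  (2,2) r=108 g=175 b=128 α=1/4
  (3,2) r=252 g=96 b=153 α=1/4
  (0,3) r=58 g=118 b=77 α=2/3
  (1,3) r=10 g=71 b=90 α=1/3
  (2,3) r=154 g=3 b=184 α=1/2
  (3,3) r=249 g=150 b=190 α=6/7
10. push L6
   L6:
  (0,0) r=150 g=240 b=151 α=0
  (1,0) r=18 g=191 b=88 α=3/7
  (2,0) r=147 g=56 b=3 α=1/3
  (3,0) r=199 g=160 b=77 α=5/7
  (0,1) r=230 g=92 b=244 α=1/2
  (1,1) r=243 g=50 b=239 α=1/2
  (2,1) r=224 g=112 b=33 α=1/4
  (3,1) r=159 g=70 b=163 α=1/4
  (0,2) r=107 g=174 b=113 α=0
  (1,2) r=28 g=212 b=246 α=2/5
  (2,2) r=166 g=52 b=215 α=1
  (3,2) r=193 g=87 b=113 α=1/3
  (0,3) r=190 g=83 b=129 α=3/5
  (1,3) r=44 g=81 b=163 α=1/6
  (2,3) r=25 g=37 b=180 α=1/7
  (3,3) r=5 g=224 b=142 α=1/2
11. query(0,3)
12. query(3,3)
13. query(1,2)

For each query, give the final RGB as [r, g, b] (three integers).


at x=2,y=1 over L1,L2:
after L1 α=1/4: [177/4, 181/4, 13/2]
after L2 α=3/4: [2613/16, 2569/16, 1483/8]
rounded: [163, 161, 185]

at x=0,y=1 over L1,L2,L3:
L1 α=1/5: [58/5, 139/5, 51]
L2 α=1/4: [617/10, 957/20, 185/4]
L3 α=2/7: [127/2, 2909/28, 1285/28]
= [64, 104, 46]

query (3,2) [L1,L2,L3,L4] — begin 0,0,0
+L1 (α=3/4) → [321/4, 21/2, 693/4]
+L2 (α=1/8) → [2367/32, 421/16, 5051/32]
+L3 (α=1/2) → [7231/64, 1125/32, 10395/64]
+L4 (α=1/3) → [5077/32, 1141/48, 12859/96]
rounded: [159, 24, 134]

query (0,1) [L1,L2,L3,L4] — begin 0,0,0
+L1 (α=1/5) → [58/5, 139/5, 51]
+L2 (α=1/4) → [617/10, 957/20, 185/4]
+L3 (α=2/7) → [127/2, 2909/28, 1285/28]
+L4 (α=1/5) → [264/5, 642/7, 1334/35]
= [53, 92, 38]

(0,3) stack=L1,L2,L3,L4,L5,L6; from [0,0,0]:
after L1 α=2/3: [8, 182/3, 12]
after L2 α=1/2: [8, 743/6, 207/2]
after L3 α=1/7: [254/7, 988/7, 124]
after L4 α=3/7: [3788/49, 9118/49, 985/7]
after L5 α=2/3: [9472/147, 6894/49, 2063/21]
after L6 α=3/5: [102734/735, 25989/245, 12253/105]
= [140, 106, 117]

at x=3,y=3 over L1,L2,L3,L4,L5,L6:
after L1 α=1/2: [25, 56, 39]
after L2 α=7/8: [407/2, 651/8, 583/4]
after L3 α=1/3: [484/3, 513/4, 737/6]
after L4 α=4/5: [1288/15, 849/20, 901/6]
after L5 α=6/7: [23698/105, 18849/140, 7741/42]
after L6 α=1/2: [24223/210, 50209/280, 13705/84]
= [115, 179, 163]

query (1,2) [L1,L2,L3,L4,L5,L6] — begin 0,0,0
+L1 (α=2/5) → [192/5, 80, 22]
+L2 (α=2/5) → [1586/25, 254/5, 238/5]
+L3 (α=4/5) → [23586/125, 4514/25, 298/25]
+L4 (α=1/6) → [13093/75, 4789/30, 643/30]
+L5 (α=3/4) → [46393/300, 14869/120, 20353/120]
+L6 (α=2/5) → [51993/500, 31829/200, 40033/200]
→ [104, 159, 200]
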